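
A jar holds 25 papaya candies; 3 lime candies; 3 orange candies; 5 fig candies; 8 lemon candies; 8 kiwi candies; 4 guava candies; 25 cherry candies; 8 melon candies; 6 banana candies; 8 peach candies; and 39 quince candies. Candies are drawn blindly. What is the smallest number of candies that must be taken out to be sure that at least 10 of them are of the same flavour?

81

The 12 flavours are the holes; the candies drawn are the pigeons.
To avoid 10 of any one flavour, the worst case takes at most 9 of each flavour, or every candy of a flavour that has fewer than 9.
That gives 9 + 3 + 3 + 5 + 8 + 8 + 4 + 9 + 8 + 6 + 8 + 9 = 80 candies with no flavour reaching 10.
The next candy forces some flavour to 10, so 80 + 1 = 81.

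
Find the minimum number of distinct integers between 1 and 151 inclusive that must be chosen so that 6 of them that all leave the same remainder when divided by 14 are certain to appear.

71

The 14 residue classes mod 14 are the pigeonholes.
With 70 integers one could put 5 in each residue class and have no class reach 6.
The 71st integer pushes some class to 6, so 14·5 + 1 = 71.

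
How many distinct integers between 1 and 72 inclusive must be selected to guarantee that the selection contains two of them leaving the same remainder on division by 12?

By the pigeonhole principle, the 12 residue classes mod 12 are the pigeonholes.
With 12 integers one could put 1 in each residue class and have no class reach 2.
The 13th integer pushes some class to 2, so 12·1 + 1 = 13.

13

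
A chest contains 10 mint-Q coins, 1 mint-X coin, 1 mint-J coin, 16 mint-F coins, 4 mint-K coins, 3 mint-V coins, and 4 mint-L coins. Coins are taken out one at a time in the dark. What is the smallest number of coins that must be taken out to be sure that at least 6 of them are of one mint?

24

Put each drawn coin into a box by mint. The largest draw with every box below 6 takes min(count, 5) from each mint; mints with fewer than 5 contribute all they have.
Σ min(cᵢ, 5) = 5 + 1 + 1 + 5 + 4 + 3 + 4 = 23.
Draw number 23 + 1 = 24 must push one box to 6.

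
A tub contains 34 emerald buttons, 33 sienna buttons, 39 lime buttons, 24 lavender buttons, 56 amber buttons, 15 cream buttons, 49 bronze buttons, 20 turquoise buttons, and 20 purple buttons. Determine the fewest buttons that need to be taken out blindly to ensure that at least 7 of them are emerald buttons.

In the worst case for collecting emerald buttons, every non-emerald button comes out first.
There are 33 + 39 + 24 + 56 + 15 + 49 + 20 + 20 = 256 non-emerald buttons altogether.
After those, each further button must be emerald, so 256 + 7 = 263 draws guarantee 7 emerald buttons.

263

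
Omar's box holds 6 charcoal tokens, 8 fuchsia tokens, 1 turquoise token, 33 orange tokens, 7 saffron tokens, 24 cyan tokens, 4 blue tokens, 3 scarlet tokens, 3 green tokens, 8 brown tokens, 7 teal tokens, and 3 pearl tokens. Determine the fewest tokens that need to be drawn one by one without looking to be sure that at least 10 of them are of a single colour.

The 12 colours are the holes; the tokens drawn are the pigeons.
To avoid 10 of any one colour, the worst case takes at most 9 of each colour, or every token of a colour that has fewer than 9.
That gives 6 + 8 + 1 + 9 + 7 + 9 + 4 + 3 + 3 + 8 + 7 + 3 = 68 tokens with no colour reaching 10.
The next token forces some colour to 10, so 68 + 1 = 69.

69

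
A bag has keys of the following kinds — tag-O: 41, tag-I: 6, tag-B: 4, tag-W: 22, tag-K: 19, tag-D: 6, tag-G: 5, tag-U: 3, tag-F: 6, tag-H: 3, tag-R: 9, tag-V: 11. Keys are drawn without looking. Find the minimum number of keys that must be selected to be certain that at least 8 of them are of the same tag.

69

By pigeonhole, the 12 tags are the holes; the keys drawn are the pigeons.
To avoid 8 of any one tag, the worst case takes at most 7 of each tag, or every key of a tag that has fewer than 7.
That gives 7 + 6 + 4 + 7 + 7 + 6 + 5 + 3 + 6 + 3 + 7 + 7 = 68 keys with no tag reaching 8.
The next key forces some tag to 8, so 68 + 1 = 69.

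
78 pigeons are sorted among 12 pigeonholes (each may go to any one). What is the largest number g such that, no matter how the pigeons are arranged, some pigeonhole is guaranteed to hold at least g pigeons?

7

By the pigeonhole principle, the 12 pigeonholes are the holes and the 78 pigeons are the pigeons.
If every pigeonhole held at most 6 pigeons, the total would be at most 12 × 6 = 72, which is less than 78.
So some pigeonhole holds at least ⌈78/12⌉ = 7 pigeons.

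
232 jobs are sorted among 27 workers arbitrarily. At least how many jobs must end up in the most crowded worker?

By pigeonhole, the 27 workers are the holes and the 232 jobs are the pigeons.
If every worker held at most 8 jobs, the total would be at most 27 × 8 = 216, which is less than 232.
So some worker holds at least ⌈232/27⌉ = 9 jobs.

9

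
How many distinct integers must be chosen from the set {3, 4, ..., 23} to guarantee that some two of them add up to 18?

A set avoiding the sum 18 can contain at most one of each pair {x, 18−x}, plus the 9 elements whose complement lies outside the range or equal to its own complement.
The integers 9, …, 23 (15 of them) are such a set: any two sum to at least 9+10 = 19 > 18.
Any 16th integer completes one of the 6 pairs, so 16 choices force a sum of 18.

16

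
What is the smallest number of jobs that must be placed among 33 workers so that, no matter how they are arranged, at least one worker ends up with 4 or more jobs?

100

With 99 jobs one could put exactly 3 in each of the 33 workers, and no worker would reach 4.
Pigeonhole: one more job must land in a worker that already has 3, giving it 4.
So 33 × 3 + 1 = 100 jobs are required.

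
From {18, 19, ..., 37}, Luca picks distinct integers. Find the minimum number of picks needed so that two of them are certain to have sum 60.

Two chosen integers sum to 60 exactly when both halves of some pair {x, 60−x} with 23 ≤ x ≤ 60−x ≤ 37 are chosen — 7 such pairs.
The remaining 6 elements (those with no distinct partner in range) can never complete a 60-sum, so the worst case takes all of them and one from each pair: 6 + 7 = 13.
The 14th integer has to be the second member of some pair, so 13 + 1 = 14.

14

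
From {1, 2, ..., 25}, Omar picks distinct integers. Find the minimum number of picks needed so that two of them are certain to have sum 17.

18

Group the elements by complementary pair {x, 17−x}: {1,16}, {2,15}, {3,14}, …, giving 8 two-element pairs and 9 integers whose partner 17−x falls outside [1,25].
Pigeonhole: treating each of those 17 groups as a pigeonhole, one can pick one integer per group — 17 integers — with no two summing to 17.
The 18th integer lands in an occupied pair, forcing a sum of 17.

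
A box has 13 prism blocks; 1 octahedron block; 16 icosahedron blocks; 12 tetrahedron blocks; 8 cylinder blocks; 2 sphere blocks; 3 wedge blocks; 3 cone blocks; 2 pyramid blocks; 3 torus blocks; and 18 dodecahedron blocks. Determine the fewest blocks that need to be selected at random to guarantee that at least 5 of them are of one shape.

35

An adversary could hand out at most 4 blocks per shape (6 shapes run out sooner): 4 + 1 + 4 + 4 + 4 + 2 + 3 + 3 + 2 + 3 + 4 = 34 blocks and still no shape has 5.
One more block lands in a shape already at 4, so 35 draws are enough and 34 are not.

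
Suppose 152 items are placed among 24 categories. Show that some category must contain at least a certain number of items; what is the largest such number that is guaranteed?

7

By the pigeonhole principle, the 24 categories are the holes and the 152 items are the pigeons.
If every category held at most 6 items, the total would be at most 24 × 6 = 144, which is less than 152.
So some category holds at least ⌈152/24⌉ = 7 items.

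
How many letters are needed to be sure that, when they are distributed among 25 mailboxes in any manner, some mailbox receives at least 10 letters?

226

With 225 letters one could put exactly 9 in each of the 25 mailboxes, and no mailbox would reach 10.
Pigeonhole: one more letter must land in a mailbox that already has 9, giving it 10.
So 25 × 9 + 1 = 226 letters are required.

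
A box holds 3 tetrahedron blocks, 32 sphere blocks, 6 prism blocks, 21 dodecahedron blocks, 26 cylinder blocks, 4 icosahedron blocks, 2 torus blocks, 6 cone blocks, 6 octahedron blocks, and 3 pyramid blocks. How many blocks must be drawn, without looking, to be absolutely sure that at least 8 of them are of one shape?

An adversary could hand out at most 7 blocks per shape (7 shapes run out sooner): 3 + 7 + 6 + 7 + 7 + 4 + 2 + 6 + 6 + 3 = 51 blocks and still no shape has 8.
By the pigeonhole principle, one more block lands in a shape already at 7, so 52 draws are enough and 51 are not.

52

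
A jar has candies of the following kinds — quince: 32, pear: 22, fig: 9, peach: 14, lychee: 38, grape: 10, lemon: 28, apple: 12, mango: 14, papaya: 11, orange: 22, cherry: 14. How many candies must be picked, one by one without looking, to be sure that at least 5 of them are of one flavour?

49

An adversary could hand out at most 4 candies per flavour: 4 + 4 + 4 + 4 + 4 + 4 + 4 + 4 + 4 + 4 + 4 + 4 = 48 candies and still no flavour has 5.
Pigeonhole: one more candy lands in a flavour already at 4, so 49 draws are enough and 48 are not.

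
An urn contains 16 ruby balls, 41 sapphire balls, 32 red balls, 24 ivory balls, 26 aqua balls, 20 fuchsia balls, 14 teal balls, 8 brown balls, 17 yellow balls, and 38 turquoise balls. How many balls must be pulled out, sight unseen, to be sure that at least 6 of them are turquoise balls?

In the worst case for collecting turquoise balls, every non-turquoise ball comes out first.
There are 16 + 41 + 32 + 24 + 26 + 20 + 14 + 8 + 17 = 198 non-turquoise balls altogether.
After those, each further ball must be turquoise, so 198 + 6 = 204 draws guarantee 6 turquoise balls.

204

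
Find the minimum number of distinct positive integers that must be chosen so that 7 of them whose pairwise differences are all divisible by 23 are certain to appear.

Integers whose pairwise differences are multiples of 23 are exactly those sharing a remainder mod 23. The 23 residue classes mod 23 are the pigeonholes.
With 138 integers one could put 6 in each residue class and have no class reach 7.
The 139th integer pushes some class to 7, so 23·6 + 1 = 139.

139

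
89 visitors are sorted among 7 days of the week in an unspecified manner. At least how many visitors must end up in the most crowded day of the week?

By pigeonhole, the 7 days of the week are the holes and the 89 visitors are the pigeons.
If every day of the week held at most 12 visitors, the total would be at most 7 × 12 = 84, which is less than 89.
So some day of the week holds at least ⌈89/7⌉ = 13 visitors.

13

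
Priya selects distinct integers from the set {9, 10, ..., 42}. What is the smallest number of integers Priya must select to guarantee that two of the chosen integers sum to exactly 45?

21

Group the elements by complementary pair {x, 45−x}: {9,36}, {10,35}, {11,34}, …, giving 14 two-element pairs and 6 integers whose partner 45−x falls outside [9,42].
Treating each of those 20 groups as a pigeonhole, one can pick one integer per group — 20 integers — with no two summing to 45.
The 21st integer lands in an occupied pair, forcing a sum of 45.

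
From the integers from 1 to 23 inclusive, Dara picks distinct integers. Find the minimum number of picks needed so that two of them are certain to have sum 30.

A set avoiding the sum 30 can contain at most one of each pair {x, 30−x}, plus the 7 elements whose complement lies outside the range or equal to its own complement.
The integers 1, …, 15 (15 of them) are such a set: any two sum to at least 1+2 = 3 and at most 14+15 = 29 < 30.
Pigeonhole: any 16th integer completes one of the 8 pairs, so 16 choices force a sum of 30.

16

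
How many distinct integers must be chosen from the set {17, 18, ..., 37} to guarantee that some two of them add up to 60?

15

Two chosen integers sum to 60 exactly when both halves of some pair {x, 60−x} with 23 ≤ x ≤ 60−x ≤ 37 are chosen — 7 such pairs.
The remaining 7 elements (those with no distinct partner in range) can never complete a 60-sum, so the worst case takes all of them and one from each pair: 7 + 7 = 14.
The 15th integer has to be the second member of some pair, so 14 + 1 = 15.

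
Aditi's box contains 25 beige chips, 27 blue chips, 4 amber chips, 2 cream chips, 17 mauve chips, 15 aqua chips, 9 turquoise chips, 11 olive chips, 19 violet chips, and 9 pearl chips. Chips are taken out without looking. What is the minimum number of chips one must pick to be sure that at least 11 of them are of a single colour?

An adversary could hand out at most 10 chips per colour (4 colours run out sooner): 10 + 10 + 4 + 2 + 10 + 10 + 9 + 10 + 10 + 9 = 84 chips and still no colour has 11.
One more chip lands in a colour already at 10, so 85 draws are enough and 84 are not.

85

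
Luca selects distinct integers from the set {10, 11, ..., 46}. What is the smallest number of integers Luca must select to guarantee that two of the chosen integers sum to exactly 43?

26

Group the elements by complementary pair {x, 43−x}: {10,33}, {11,32}, {12,31}, …, giving 12 two-element pairs and 13 integers whose partner 43−x falls outside [10,46].
Treating each of those 25 groups as a pigeonhole, one can pick one integer per group — 25 integers — with no two summing to 43.
The 26th integer lands in an occupied pair, forcing a sum of 43.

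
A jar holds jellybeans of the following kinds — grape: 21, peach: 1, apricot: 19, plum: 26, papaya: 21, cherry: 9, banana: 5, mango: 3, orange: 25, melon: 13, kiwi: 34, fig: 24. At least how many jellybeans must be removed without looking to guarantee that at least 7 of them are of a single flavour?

64

An adversary could hand out at most 6 jellybeans per flavour (peach, banana, mango run out sooner): 6 + 1 + 6 + 6 + 6 + 6 + 5 + 3 + 6 + 6 + 6 + 6 = 63 jellybeans and still no flavour has 7.
One more jellybean lands in a flavour already at 6, so 64 draws are enough and 63 are not.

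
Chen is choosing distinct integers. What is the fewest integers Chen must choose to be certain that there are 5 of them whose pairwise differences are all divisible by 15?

Integers whose pairwise differences are multiples of 15 are exactly those sharing a remainder mod 15. The 15 residue classes mod 15 are the pigeonholes.
With 60 integers one could put 4 in each residue class and have no class reach 5.
The 61st integer pushes some class to 5, so 15·4 + 1 = 61.

61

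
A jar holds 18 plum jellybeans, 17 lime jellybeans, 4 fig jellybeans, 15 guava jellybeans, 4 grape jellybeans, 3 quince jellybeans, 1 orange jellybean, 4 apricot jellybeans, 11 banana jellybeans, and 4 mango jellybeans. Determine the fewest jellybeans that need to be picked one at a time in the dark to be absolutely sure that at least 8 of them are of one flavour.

49

By pigeonhole, put each drawn jellybean into a box by flavour. The largest draw with every box below 8 takes min(count, 7) from each flavour; flavours with fewer than 7 contribute all they have.
Σ min(cᵢ, 7) = 7 + 7 + 4 + 7 + 4 + 3 + 1 + 4 + 7 + 4 = 48.
Draw number 48 + 1 = 49 must push one box to 8.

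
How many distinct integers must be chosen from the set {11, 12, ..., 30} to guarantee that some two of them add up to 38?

13

Two chosen integers sum to 38 exactly when both halves of some pair {x, 38−x} with 11 ≤ x ≤ 38−x ≤ 27 are chosen — 8 such pairs.
The remaining 4 elements (those with no distinct partner in range) can never complete a 38-sum, so the worst case takes all of them and one from each pair: 4 + 8 = 12.
By the pigeonhole principle, the 13th integer has to be the second member of some pair, so 12 + 1 = 13.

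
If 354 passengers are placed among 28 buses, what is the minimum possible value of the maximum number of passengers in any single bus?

By pigeonhole, the 28 buses are the holes and the 354 passengers are the pigeons.
If every bus held at most 12 passengers, the total would be at most 28 × 12 = 336, which is less than 354.
So some bus holds at least ⌈354/28⌉ = 13 passengers.

13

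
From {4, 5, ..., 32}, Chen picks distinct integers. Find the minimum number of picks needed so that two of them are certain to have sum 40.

Two chosen integers sum to 40 exactly when both halves of some pair {x, 40−x} with 8 ≤ x ≤ 40−x ≤ 32 are chosen — 12 such pairs.
The remaining 5 elements (those with no distinct partner in range) can never complete a 40-sum, so the worst case takes all of them and one from each pair: 5 + 12 = 17.
The 18th integer has to be the second member of some pair, so 17 + 1 = 18.

18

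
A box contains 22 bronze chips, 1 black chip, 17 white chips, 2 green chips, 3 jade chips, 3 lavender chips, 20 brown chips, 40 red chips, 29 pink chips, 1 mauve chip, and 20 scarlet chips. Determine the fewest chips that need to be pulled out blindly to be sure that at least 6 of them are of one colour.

Put each drawn chip into a box by colour. The largest draw with every box below 6 takes min(count, 5) from each colour; colours with fewer than 5 contribute all they have.
Σ min(cᵢ, 5) = 5 + 1 + 5 + 2 + 3 + 3 + 5 + 5 + 5 + 1 + 5 = 40.
Draw number 40 + 1 = 41 must push one box to 6.

41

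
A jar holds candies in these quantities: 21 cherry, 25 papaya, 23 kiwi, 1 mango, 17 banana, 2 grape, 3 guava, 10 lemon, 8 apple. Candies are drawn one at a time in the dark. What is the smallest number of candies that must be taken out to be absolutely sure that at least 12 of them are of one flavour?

By the pigeonhole principle, put each drawn candy into a box by flavour. The largest draw with every box below 12 takes min(count, 11) from each flavour; flavours with fewer than 11 contribute all they have.
Σ min(cᵢ, 11) = 11 + 11 + 11 + 1 + 11 + 2 + 3 + 10 + 8 = 68.
Draw number 68 + 1 = 69 must push one box to 12.

69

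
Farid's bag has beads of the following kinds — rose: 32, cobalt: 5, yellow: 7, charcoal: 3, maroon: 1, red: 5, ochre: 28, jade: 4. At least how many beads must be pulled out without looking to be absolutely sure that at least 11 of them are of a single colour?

An adversary could hand out at most 10 beads per colour (6 colours run out sooner): 10 + 5 + 7 + 3 + 1 + 5 + 10 + 4 = 45 beads and still no colour has 11.
Pigeonhole: one more bead lands in a colour already at 10, so 46 draws are enough and 45 are not.

46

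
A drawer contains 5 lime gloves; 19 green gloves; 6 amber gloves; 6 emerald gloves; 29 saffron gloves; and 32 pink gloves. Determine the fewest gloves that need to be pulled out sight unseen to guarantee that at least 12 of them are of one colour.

Pigeonhole: put each drawn glove into a box by colour. The largest draw with every box below 12 takes min(count, 11) from each colour; colours with fewer than 11 contribute all they have.
Σ min(cᵢ, 11) = 5 + 11 + 6 + 6 + 11 + 11 = 50.
Draw number 50 + 1 = 51 must push one box to 12.

51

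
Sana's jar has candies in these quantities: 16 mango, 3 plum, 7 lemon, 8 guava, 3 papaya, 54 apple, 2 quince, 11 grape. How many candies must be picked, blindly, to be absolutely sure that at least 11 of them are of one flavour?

The 8 flavours are the holes; the candies drawn are the pigeons.
To avoid 11 of any one flavour, the worst case takes at most 10 of each flavour, or every candy of a flavour that has fewer than 10.
That gives 10 + 3 + 7 + 8 + 3 + 10 + 2 + 10 = 53 candies with no flavour reaching 11.
The next candy forces some flavour to 11, so 53 + 1 = 54.

54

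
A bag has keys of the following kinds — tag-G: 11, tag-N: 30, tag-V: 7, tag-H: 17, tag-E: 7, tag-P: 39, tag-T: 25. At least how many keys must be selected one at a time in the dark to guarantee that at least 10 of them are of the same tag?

60

Put each drawn key into a box by tag. The largest draw with every box below 10 takes min(count, 9) from each tag; tags with fewer than 9 contribute all they have.
Σ min(cᵢ, 9) = 9 + 9 + 7 + 9 + 7 + 9 + 9 = 59.
Draw number 59 + 1 = 60 must push one box to 10.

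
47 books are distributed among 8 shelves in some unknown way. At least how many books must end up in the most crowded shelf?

6

Pigeonhole: the 8 shelves are the holes and the 47 books are the pigeons.
If every shelf held at most 5 books, the total would be at most 8 × 5 = 40, which is less than 47.
So some shelf holds at least ⌈47/8⌉ = 6 books.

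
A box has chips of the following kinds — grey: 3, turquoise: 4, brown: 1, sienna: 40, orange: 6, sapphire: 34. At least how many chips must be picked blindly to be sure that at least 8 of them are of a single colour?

29

By pigeonhole, the 6 colours are the holes; the chips drawn are the pigeons.
To avoid 8 of any one colour, the worst case takes at most 7 of each colour, or every chip of a colour that has fewer than 7.
That gives 3 + 4 + 1 + 7 + 6 + 7 = 28 chips with no colour reaching 8.
The next chip forces some colour to 8, so 28 + 1 = 29.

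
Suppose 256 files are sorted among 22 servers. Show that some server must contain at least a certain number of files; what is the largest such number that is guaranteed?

12

Pigeonhole: the 22 servers are the holes and the 256 files are the pigeons.
If every server held at most 11 files, the total would be at most 22 × 11 = 242, which is less than 256.
So some server holds at least ⌈256/22⌉ = 12 files.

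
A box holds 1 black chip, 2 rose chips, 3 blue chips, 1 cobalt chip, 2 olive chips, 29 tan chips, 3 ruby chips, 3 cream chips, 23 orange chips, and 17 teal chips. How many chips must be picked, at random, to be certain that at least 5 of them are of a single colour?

28

The 10 colours are the holes; the chips drawn are the pigeons.
To avoid 5 of any one colour, the worst case takes at most 4 of each colour, or every chip of a colour that has fewer than 4.
That gives 1 + 2 + 3 + 1 + 2 + 4 + 3 + 3 + 4 + 4 = 27 chips with no colour reaching 5.
The next chip forces some colour to 5, so 27 + 1 = 28.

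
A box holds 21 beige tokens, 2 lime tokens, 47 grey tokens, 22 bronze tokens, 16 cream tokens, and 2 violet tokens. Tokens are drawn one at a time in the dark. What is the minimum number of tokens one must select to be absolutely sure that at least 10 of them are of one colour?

41

An adversary could hand out at most 9 tokens per colour (lime, violet run out sooner): 9 + 2 + 9 + 9 + 9 + 2 = 40 tokens and still no colour has 10.
By pigeonhole, one more token lands in a colour already at 9, so 41 draws are enough and 40 are not.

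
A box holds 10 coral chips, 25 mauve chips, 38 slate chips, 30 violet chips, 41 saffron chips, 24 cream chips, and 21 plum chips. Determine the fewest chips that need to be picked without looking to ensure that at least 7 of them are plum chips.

175

In the worst case for collecting plum chips, every non-plum chip comes out first.
There are 10 + 25 + 38 + 30 + 41 + 24 = 168 non-plum chips altogether.
After those, each further chip must be plum, so 168 + 7 = 175 draws guarantee 7 plum chips.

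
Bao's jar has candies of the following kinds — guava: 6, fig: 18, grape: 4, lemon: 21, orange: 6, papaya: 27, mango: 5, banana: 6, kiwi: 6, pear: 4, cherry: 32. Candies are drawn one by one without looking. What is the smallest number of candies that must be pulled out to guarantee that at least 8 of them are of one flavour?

66

Pigeonhole: put each drawn candy into a box by flavour. The largest draw with every box below 8 takes min(count, 7) from each flavour; flavours with fewer than 7 contribute all they have.
Σ min(cᵢ, 7) = 6 + 7 + 4 + 7 + 6 + 7 + 5 + 6 + 6 + 4 + 7 = 65.
Draw number 65 + 1 = 66 must push one box to 8.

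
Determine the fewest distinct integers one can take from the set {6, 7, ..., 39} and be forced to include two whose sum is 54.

23

Two chosen integers sum to 54 exactly when both halves of some pair {x, 54−x} with 15 ≤ x ≤ 54−x ≤ 39 are chosen — 12 such pairs.
The remaining 10 elements (those with no distinct partner in range) can never complete a 54-sum, so the worst case takes all of them and one from each pair: 10 + 12 = 22.
By the pigeonhole principle, the 23rd integer has to be the second member of some pair, so 22 + 1 = 23.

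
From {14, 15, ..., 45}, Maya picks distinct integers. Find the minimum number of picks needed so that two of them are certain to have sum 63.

A set avoiding the sum 63 can contain at most one of each pair {x, 63−x}, plus the 4 elements whose complement lies outside the range.
The integers 14, …, 31 (18 of them) are such a set: any two sum to at least 14+15 = 29 and at most 30+31 = 61 < 63.
By pigeonhole, any 19th integer completes one of the 14 pairs, so 19 choices force a sum of 63.

19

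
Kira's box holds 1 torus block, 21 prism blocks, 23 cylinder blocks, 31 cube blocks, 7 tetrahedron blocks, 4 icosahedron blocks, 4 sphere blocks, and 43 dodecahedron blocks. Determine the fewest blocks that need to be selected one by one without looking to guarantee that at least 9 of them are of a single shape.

The 8 shapes are the holes; the blocks drawn are the pigeons.
To avoid 9 of any one shape, the worst case takes at most 8 of each shape, or every block of a shape that has fewer than 8.
That gives 1 + 8 + 8 + 8 + 7 + 4 + 4 + 8 = 48 blocks with no shape reaching 9.
The next block forces some shape to 9, so 48 + 1 = 49.

49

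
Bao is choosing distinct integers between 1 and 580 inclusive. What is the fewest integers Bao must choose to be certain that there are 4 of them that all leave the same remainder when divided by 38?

115

By the pigeonhole principle, the 38 residue classes mod 38 are the pigeonholes.
With 114 integers one could put 3 in each residue class and have no class reach 4.
The 115th integer pushes some class to 4, so 38·3 + 1 = 115.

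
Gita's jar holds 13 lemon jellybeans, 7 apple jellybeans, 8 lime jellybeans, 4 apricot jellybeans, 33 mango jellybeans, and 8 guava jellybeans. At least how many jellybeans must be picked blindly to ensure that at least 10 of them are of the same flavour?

The 6 flavours are the holes; the jellybeans drawn are the pigeons.
To avoid 10 of any one flavour, the worst case takes at most 9 of each flavour, or every jellybean of a flavour that has fewer than 9.
That gives 9 + 7 + 8 + 4 + 9 + 8 = 45 jellybeans with no flavour reaching 10.
The next jellybean forces some flavour to 10, so 45 + 1 = 46.

46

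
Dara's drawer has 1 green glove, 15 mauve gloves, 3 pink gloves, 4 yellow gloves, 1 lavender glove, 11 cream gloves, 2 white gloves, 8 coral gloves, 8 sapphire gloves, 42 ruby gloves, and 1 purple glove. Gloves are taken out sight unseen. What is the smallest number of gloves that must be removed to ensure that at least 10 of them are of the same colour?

56

By pigeonhole, the 11 colours are the holes; the gloves drawn are the pigeons.
To avoid 10 of any one colour, the worst case takes at most 9 of each colour, or every glove of a colour that has fewer than 9.
That gives 1 + 9 + 3 + 4 + 1 + 9 + 2 + 8 + 8 + 9 + 1 = 55 gloves with no colour reaching 10.
The next glove forces some colour to 10, so 55 + 1 = 56.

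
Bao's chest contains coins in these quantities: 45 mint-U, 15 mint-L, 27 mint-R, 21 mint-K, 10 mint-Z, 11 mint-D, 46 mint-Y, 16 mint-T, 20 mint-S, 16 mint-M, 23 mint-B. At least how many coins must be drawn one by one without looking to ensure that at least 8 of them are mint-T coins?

242

In the worst case for collecting mint-T coins, every non-mint-T coin comes out first.
There are 45 + 15 + 27 + 21 + 10 + 11 + 46 + 20 + 16 + 23 = 234 non-mint-T coins altogether.
After those, each further coin must be mint-T, so 234 + 8 = 242 draws guarantee 8 mint-T coins.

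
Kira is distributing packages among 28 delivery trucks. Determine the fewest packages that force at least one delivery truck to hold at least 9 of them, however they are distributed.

225

With 224 packages one could put exactly 8 in each of the 28 delivery trucks, and no delivery truck would reach 9.
One more package must land in a delivery truck that already has 8, giving it 9.
So 28 × 8 + 1 = 225 packages are required.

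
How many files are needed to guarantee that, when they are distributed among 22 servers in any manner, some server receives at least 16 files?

With 330 files one could put exactly 15 in each of the 22 servers, and no server would reach 16.
One more file must land in a server that already has 15, giving it 16.
So 22 × 15 + 1 = 331 files are required.

331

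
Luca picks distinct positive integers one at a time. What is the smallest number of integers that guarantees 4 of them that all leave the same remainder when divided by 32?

Pigeonhole: the 32 residue classes mod 32 are the pigeonholes.
With 96 integers one could put 3 in each residue class and have no class reach 4.
The 97th integer pushes some class to 4, so 32·3 + 1 = 97.

97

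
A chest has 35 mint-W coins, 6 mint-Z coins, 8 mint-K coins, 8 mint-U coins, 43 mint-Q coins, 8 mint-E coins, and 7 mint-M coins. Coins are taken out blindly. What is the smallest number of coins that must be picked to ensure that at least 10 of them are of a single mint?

56

An adversary could hand out at most 9 coins per mint (5 mints run out sooner): 9 + 6 + 8 + 8 + 9 + 8 + 7 = 55 coins and still no mint has 10.
By the pigeonhole principle, one more coin lands in a mint already at 9, so 56 draws are enough and 55 are not.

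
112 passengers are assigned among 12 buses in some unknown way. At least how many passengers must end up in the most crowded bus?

10

By the pigeonhole principle, the 12 buses are the holes and the 112 passengers are the pigeons.
If every bus held at most 9 passengers, the total would be at most 12 × 9 = 108, which is less than 112.
So some bus holds at least ⌈112/12⌉ = 10 passengers.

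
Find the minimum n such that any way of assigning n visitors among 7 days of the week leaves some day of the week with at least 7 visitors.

With 42 visitors one could put exactly 6 in each of the 7 days of the week, and no day of the week would reach 7.
One more visitor must land in a day of the week that already has 6, giving it 7.
So 7 × 6 + 1 = 43 visitors are required.

43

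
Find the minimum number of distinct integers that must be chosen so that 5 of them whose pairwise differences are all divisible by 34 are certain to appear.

137

Integers whose pairwise differences are multiples of 34 are exactly those sharing a remainder mod 34. By the pigeonhole principle, the 34 residue classes mod 34 are the pigeonholes.
With 136 integers one could put 4 in each residue class and have no class reach 5.
The 137th integer pushes some class to 5, so 34·4 + 1 = 137.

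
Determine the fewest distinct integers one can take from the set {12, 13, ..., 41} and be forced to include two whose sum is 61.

A set avoiding the sum 61 can contain at most one of each pair {x, 61−x}, plus the 8 elements whose complement lies outside the range.
The integers 12, …, 30 (19 of them) are such a set: any two sum to at least 12+13 = 25 and at most 29+30 = 59 < 61.
Any 20th integer completes one of the 11 pairs, so 20 choices force a sum of 61.

20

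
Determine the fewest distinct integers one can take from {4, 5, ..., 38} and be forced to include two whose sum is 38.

Group the elements by complementary pair {x, 38−x}: {4,34}, {5,33}, {6,32}, …, giving 15 two-element pairs, the single value 19 (it cannot pair with itself since the integers are distinct), and 4 integers whose partner 38−x falls outside [4,38].
By the pigeonhole principle, treating each of those 20 groups as a pigeonhole, one can pick one integer per group — 20 integers — with no two summing to 38.
The 21st integer lands in an occupied pair, forcing a sum of 38.

21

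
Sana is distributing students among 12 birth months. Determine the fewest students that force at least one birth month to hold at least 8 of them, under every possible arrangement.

With 84 students one could put exactly 7 in each of the 12 birth months, and no birth month would reach 8.
By pigeonhole, one more student must land in a birth month that already has 7, giving it 8.
So 12 × 7 + 1 = 85 students are required.

85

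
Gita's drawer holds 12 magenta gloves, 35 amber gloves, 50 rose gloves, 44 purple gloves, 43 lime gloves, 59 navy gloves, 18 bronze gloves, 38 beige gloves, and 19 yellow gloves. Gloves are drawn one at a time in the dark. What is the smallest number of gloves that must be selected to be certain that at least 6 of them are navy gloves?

265

In the worst case for collecting navy gloves, every non-navy glove comes out first.
There are 12 + 35 + 50 + 44 + 43 + 18 + 38 + 19 = 259 non-navy gloves altogether.
After those, each further glove must be navy, so 259 + 6 = 265 draws guarantee 6 navy gloves.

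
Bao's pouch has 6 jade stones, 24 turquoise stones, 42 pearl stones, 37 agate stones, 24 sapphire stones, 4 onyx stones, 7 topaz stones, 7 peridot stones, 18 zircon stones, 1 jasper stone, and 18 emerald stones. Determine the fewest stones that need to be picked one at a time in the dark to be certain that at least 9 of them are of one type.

74

Put each drawn stone into a box by type. The largest draw with every box below 9 takes min(count, 8) from each type; types with fewer than 8 contribute all they have.
Σ min(cᵢ, 8) = 6 + 8 + 8 + 8 + 8 + 4 + 7 + 7 + 8 + 1 + 8 = 73.
Draw number 73 + 1 = 74 must push one box to 9.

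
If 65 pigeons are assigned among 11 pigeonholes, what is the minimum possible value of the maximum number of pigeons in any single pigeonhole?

Pigeonhole: the 11 pigeonholes are the holes and the 65 pigeons are the pigeons.
If every pigeonhole held at most 5 pigeons, the total would be at most 11 × 5 = 55, which is less than 65.
So some pigeonhole holds at least ⌈65/11⌉ = 6 pigeons.

6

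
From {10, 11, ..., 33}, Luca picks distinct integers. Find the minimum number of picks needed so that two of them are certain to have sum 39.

A set avoiding the sum 39 can contain at most one of each pair {x, 39−x}, plus the 4 elements whose complement lies outside the range.
The integers 20, …, 33 (14 of them) are such a set: any two sum to at least 20+21 = 41 > 39.
Any 15th integer completes one of the 10 pairs, so 15 choices force a sum of 39.

15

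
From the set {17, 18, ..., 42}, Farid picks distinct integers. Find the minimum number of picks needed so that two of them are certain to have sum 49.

Two chosen integers sum to 49 exactly when both halves of some pair {x, 49−x} with 17 ≤ x ≤ 49−x ≤ 32 are chosen — 8 such pairs.
The remaining 10 elements (those with no distinct partner in range) can never complete a 49-sum, so the worst case takes all of them and one from each pair: 10 + 8 = 18.
The 19th integer has to be the second member of some pair, so 18 + 1 = 19.

19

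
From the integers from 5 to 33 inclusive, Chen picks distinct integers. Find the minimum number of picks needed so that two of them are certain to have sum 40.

A set avoiding the sum 40 can contain at most one of each pair {x, 40−x}, plus the 3 elements whose complement lies outside the range or equal to its own complement.
The integers 5, …, 20 (16 of them) are such a set: any two sum to at least 5+6 = 11 and at most 19+20 = 39 < 40.
By pigeonhole, any 17th integer completes one of the 13 pairs, so 17 choices force a sum of 40.

17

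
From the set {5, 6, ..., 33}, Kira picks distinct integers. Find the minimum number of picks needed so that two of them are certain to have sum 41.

Group the elements by complementary pair {x, 41−x}: {8,33}, {9,32}, {10,31}, …, giving 13 two-element pairs and 3 integers whose partner 41−x falls outside [5,33].
Treating each of those 16 groups as a pigeonhole, one can pick one integer per group — 16 integers — with no two summing to 41.
The 17th integer lands in an occupied pair, forcing a sum of 41.

17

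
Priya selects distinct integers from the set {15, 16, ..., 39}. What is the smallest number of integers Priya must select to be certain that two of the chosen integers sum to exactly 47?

A set avoiding the sum 47 can contain at most one of each pair {x, 47−x}, plus the 7 elements whose complement lies outside the range.
The integers 24, …, 39 (16 of them) are such a set: any two sum to at least 24+25 = 49 > 47.
Any 17th integer completes one of the 9 pairs, so 17 choices force a sum of 47.

17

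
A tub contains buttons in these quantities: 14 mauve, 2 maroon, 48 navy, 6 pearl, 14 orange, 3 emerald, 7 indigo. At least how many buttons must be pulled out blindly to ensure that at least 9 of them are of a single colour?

43

By the pigeonhole principle, put each drawn button into a box by colour. The largest draw with every box below 9 takes min(count, 8) from each colour; colours with fewer than 8 contribute all they have.
Σ min(cᵢ, 8) = 8 + 2 + 8 + 6 + 8 + 3 + 7 = 42.
Draw number 42 + 1 = 43 must push one box to 9.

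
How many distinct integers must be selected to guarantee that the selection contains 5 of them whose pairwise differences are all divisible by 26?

Integers whose pairwise differences are multiples of 26 are exactly those sharing a remainder mod 26. By pigeonhole, the 26 residue classes mod 26 are the pigeonholes.
With 104 integers one could put 4 in each residue class and have no class reach 5.
The 105th integer pushes some class to 5, so 26·4 + 1 = 105.

105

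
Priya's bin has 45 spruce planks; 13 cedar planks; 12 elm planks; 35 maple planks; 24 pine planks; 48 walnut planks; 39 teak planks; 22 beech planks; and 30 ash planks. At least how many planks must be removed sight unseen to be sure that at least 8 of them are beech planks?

254

In the worst case for collecting beech planks, every non-beech plank comes out first.
There are 45 + 13 + 12 + 35 + 24 + 48 + 39 + 30 = 246 non-beech planks altogether.
After those, each further plank must be beech, so 246 + 8 = 254 draws guarantee 8 beech planks.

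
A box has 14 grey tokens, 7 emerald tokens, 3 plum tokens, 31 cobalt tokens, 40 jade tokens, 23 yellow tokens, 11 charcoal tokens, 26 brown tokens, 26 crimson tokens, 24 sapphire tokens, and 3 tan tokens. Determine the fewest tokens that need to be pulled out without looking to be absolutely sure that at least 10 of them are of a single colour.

The 11 colours are the holes; the tokens drawn are the pigeons.
To avoid 10 of any one colour, the worst case takes at most 9 of each colour, or every token of a colour that has fewer than 9.
That gives 9 + 7 + 3 + 9 + 9 + 9 + 9 + 9 + 9 + 9 + 3 = 85 tokens with no colour reaching 10.
The next token forces some colour to 10, so 85 + 1 = 86.

86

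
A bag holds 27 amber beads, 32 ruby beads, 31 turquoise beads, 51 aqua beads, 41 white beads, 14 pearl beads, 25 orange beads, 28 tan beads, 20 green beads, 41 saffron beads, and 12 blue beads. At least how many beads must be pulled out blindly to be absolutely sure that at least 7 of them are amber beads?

In the worst case for collecting amber beads, every non-amber bead comes out first.
There are 32 + 31 + 51 + 41 + 14 + 25 + 28 + 20 + 41 + 12 = 295 non-amber beads altogether.
After those, each further bead must be amber, so 295 + 7 = 302 draws guarantee 7 amber beads.

302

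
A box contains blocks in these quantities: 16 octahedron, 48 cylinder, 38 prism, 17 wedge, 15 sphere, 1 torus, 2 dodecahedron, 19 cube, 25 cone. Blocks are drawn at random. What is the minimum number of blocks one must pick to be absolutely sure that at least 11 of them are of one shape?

74

An adversary could hand out at most 10 blocks per shape (torus, dodecahedron run out sooner): 10 + 10 + 10 + 10 + 10 + 1 + 2 + 10 + 10 = 73 blocks and still no shape has 11.
One more block lands in a shape already at 10, so 74 draws are enough and 73 are not.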